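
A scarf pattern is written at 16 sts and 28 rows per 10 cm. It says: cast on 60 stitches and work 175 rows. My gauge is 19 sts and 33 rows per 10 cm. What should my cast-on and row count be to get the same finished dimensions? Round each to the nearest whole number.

Cast on 71 stitches; work 206 rows.

Stitches: 60 × 19/16 = 71.25 → 71.
Rows: 175 × 33/28 = 206.25 → 206.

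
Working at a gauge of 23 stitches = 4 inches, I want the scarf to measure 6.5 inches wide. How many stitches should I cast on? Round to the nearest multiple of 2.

23 stitches / 4 in = 5.75 stitches per inch.
6.5 × 5.75 = 37.38 stitches.
Round to nearest multiple of 2 → 38.

CO 38 sts.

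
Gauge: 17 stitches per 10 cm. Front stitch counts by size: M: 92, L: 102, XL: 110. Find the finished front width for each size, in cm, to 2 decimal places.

M 54.12 cm; L 60.00 cm; XL 64.71 cm.

17/10 = 1.7 sts per cm.
M: 92 / 1.7 = 54.118 → 54.12 cm.
L: 102 / 1.7 = 60.000 → 60.00 cm.
XL: 110 / 1.7 = 64.706 → 64.71 cm.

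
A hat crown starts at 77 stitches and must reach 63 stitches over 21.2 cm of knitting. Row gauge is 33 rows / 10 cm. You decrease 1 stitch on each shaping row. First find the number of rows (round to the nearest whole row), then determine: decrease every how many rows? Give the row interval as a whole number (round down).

Rows = 21.2 × 3.3 = 70.0 → 70 rows.
Stitches to remove: 14 → 14 shaping rows (at 1 st each).
70 / 14 = 5.00 → every 5 rows.

Decrease every 5th row.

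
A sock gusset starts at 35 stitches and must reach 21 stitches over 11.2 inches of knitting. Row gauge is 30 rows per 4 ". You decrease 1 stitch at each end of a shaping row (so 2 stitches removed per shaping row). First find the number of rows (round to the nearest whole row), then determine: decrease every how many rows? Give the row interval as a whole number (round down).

Decrease every 12th row.

Rows = 11.2 × 7.5 = 84.0 → 84 rows.
Stitches to remove: 14 → 7 shaping rows (at 2 st each).
84 / 7 = 12.00 → every 12 rows.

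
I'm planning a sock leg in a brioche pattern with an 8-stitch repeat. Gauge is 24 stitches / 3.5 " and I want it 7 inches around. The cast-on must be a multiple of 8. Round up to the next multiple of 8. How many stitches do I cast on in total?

CO 48 sts.

24 / 3.5 = 6.857 sts per inch.
7 × 6.857 = 48.00 sts.
Next multiple of 8: 48.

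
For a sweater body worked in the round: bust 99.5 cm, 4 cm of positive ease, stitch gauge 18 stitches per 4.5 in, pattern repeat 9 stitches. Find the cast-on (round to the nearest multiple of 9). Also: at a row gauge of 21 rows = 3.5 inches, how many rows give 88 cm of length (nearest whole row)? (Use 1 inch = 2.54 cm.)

Finished = 99.5 + 4 = 103.5 cm.
103.5 cm × 1/2.54 = 40.75 inches.
18/4.5 = 4 sts per in; 40.75 × 4 = 162.99 sts.
Nearest multiple of 9 → 162.
88 cm = 34.65 inches; × 6 = 207.87 → 208 rows.

Cast on 162 stitches; work 208 rows.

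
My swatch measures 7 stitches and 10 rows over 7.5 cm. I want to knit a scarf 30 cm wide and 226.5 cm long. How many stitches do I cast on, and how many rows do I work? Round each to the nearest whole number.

Stitch gauge = 7/7.5 = 0.933 sts/cm; 30 × 0.933 = 28.00 → 28 sts.
Row gauge = 10/7.5 = 1.333 rows/cm; 226.5 × 1.333 = 302.00 → 302 rows.

Cast on 28 stitches and work 302 rows.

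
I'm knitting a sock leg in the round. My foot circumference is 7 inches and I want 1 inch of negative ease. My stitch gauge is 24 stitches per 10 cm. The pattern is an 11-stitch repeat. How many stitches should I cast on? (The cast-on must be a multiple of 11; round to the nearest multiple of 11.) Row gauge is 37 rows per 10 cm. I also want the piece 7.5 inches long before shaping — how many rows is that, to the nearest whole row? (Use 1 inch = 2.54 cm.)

Cast on 33 stitches; work 70 rows.

Finished = 7 − 1 = 6 inches.
6 inches × 2.54 = 15.24 cm.
24/10 = 2.4 sts per cm; 15.24 × 2.4 = 36.58 sts.
Nearest multiple of 11 → 33.
7.5 inches = 19.05 cm; × 3.7 = 70.48 → 70 rows.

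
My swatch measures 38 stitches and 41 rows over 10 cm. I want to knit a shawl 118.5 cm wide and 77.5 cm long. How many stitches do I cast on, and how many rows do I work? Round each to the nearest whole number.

Cast on 450 stitches and work 318 rows.

Stitch gauge = 38/10 = 3.8 sts/cm; 118.5 × 3.8 = 450.30 → 450 sts.
Row gauge = 41/10 = 4.1 rows/cm; 77.5 × 4.1 = 317.75 → 318 rows.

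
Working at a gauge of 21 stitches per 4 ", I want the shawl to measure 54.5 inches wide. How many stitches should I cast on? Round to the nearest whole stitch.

286 stitches.

21 stitches / 4 in = 5.25 stitches per inch.
54.5 × 5.25 = 286.12 stitches.
Round to nearest → 286.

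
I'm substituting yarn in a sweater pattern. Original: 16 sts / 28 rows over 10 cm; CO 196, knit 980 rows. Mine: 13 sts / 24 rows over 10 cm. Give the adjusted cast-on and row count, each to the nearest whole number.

Stitches: 196 × 13/16 = 159.25 → 159.
Rows: 980 × 24/28 = 840.00 → 840.

Cast on 159 stitches; work 840 rows.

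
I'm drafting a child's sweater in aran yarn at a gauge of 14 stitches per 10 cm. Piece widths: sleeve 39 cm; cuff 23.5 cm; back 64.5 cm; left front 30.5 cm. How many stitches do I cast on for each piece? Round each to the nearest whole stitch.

sleeve 55; cuff 33; back 90; left front 43.

Rate = 14/10 = 1.4 sts per cm.
sleeve: 39 × 1.4 = 54.60 → 55.
cuff: 23.5 × 1.4 = 32.90 → 33.
back: 64.5 × 1.4 = 90.30 → 90.
left front: 30.5 × 1.4 = 42.70 → 43.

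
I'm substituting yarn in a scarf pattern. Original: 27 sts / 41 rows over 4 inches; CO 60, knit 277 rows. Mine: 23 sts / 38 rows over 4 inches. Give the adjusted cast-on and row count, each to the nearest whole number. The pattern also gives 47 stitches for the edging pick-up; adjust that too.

Cast on 51 stitches; work 257 rows; edging pick-up 40 stitches.

Stitches: 60 × 23/27 = 51.11 → 51.
Rows: 277 × 38/41 = 256.73 → 257.
edging pick-up: 47 × 23/27 = 40.04 → 40.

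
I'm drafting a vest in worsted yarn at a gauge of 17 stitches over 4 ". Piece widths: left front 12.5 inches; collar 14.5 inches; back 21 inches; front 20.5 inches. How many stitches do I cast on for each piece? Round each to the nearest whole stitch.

left front 53; collar 62; back 89; front 87.

Rate = 17/4 = 4.25 sts per in.
left front: 12.5 × 4.25 = 53.12 → 53.
collar: 14.5 × 4.25 = 61.62 → 62.
back: 21 × 4.25 = 89.25 → 89.
front: 20.5 × 4.25 = 87.12 → 87.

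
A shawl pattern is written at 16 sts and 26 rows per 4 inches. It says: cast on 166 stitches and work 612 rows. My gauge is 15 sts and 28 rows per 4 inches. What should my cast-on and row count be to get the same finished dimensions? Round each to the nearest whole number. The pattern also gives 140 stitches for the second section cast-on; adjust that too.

Cast on 156 stitches; work 659 rows; second section cast-on 131 stitches.

Stitches: 166 × 15/16 = 155.62 → 156.
Rows: 612 × 28/26 = 659.08 → 659.
second section cast-on: 140 × 15/16 = 131.25 → 131.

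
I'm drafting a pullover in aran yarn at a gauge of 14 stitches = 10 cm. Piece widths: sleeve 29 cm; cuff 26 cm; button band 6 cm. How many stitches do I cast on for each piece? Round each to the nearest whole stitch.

Rate = 14/10 = 1.4 sts per cm.
sleeve: 29 × 1.4 = 40.60 → 41.
cuff: 26 × 1.4 = 36.40 → 36.
button band: 6 × 1.4 = 8.40 → 8.

sleeve 41; cuff 36; button band 8.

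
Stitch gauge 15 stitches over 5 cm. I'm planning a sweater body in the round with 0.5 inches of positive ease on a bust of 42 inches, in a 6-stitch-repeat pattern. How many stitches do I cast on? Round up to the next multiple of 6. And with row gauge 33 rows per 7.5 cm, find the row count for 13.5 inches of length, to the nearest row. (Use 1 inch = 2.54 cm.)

Cast on 324 stitches; work 151 rows.

Finished = 42 + 0.5 = 42.5 inches.
42.5 inches × 2.54 = 107.95 cm.
15/5 = 3 sts per cm; 107.95 × 3 = 323.85 sts.
Next multiple of 6 → 324.
13.5 inches = 34.29 cm; × 4.4 = 150.88 → 151 rows.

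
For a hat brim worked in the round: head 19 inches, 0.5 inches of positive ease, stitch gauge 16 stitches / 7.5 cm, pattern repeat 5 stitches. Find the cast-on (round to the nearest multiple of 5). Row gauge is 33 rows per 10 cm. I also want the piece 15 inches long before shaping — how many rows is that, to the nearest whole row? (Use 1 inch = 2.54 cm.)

Finished = 19 + 0.5 = 19.5 inches.
19.5 inches × 2.54 = 49.53 cm.
16/7.5 = 2.133 sts per cm; 49.53 × 2.133 = 105.66 sts.
Nearest multiple of 5 → 105.
15 inches = 38.10 cm; × 3.3 = 125.73 → 126 rows.

Cast on 105 stitches; work 126 rows.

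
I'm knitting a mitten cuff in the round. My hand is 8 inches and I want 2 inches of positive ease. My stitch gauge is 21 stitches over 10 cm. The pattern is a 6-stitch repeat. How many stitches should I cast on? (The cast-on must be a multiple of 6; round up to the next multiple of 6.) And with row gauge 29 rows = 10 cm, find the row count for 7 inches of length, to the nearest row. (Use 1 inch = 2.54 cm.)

Finished = 8 + 2 = 10 inches.
10 inches × 2.54 = 25.40 cm.
21/10 = 2.1 sts per cm; 25.40 × 2.1 = 53.34 sts.
Next multiple of 6 → 54.
7 inches = 17.78 cm; × 2.9 = 51.56 → 52 rows.

Cast on 54 stitches; work 52 rows.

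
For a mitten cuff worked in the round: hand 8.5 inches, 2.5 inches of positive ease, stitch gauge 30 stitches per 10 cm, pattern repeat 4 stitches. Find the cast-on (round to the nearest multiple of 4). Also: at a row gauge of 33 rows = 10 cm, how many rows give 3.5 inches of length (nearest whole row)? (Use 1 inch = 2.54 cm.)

Finished = 8.5 + 2.5 = 11 inches.
11 inches × 2.54 = 27.94 cm.
30/10 = 3 sts per cm; 27.94 × 3 = 83.82 sts.
Nearest multiple of 4 → 84.
3.5 inches = 8.89 cm; × 3.3 = 29.34 → 29 rows.

Cast on 84 stitches; work 29 rows.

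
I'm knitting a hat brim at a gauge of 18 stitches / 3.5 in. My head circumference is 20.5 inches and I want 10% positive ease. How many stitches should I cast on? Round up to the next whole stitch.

Finished = 20.5 × 1.10 = 22.55 in.
18 / 3.5 = 5.143 sts per inch.
22.55 × 5.143 = 115.97 sts.
→ 116 sts.

CO 116 sts.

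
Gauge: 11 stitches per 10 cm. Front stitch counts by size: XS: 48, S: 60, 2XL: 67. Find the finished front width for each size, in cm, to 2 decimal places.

11/10 = 1.1 sts per cm.
XS: 48 / 1.1 = 43.636 → 43.64 cm.
S: 60 / 1.1 = 54.545 → 54.55 cm.
2XL: 67 / 1.1 = 60.909 → 60.91 cm.

XS 43.64 cm; S 54.55 cm; 2XL 60.91 cm.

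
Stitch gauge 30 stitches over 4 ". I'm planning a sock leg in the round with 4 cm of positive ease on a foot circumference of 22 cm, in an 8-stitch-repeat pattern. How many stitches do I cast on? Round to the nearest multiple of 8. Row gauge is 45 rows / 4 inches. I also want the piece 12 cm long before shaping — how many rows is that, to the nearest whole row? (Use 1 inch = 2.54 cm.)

Finished = 22 + 4 = 26 cm.
26 cm × 1/2.54 = 10.24 inches.
30/4 = 7.5 sts per in; 10.24 × 7.5 = 76.77 sts.
Nearest multiple of 8 → 80.
12 cm = 4.72 inches; × 11.25 = 53.15 → 53 rows.

Cast on 80 stitches; work 53 rows.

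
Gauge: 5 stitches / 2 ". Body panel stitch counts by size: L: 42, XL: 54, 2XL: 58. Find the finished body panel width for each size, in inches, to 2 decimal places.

L 16.80 inches; XL 21.60 inches; 2XL 23.20 inches.

5/2 = 2.5 sts per in.
L: 42 / 2.5 = 16.800 → 16.80 in.
XL: 54 / 2.5 = 21.600 → 21.60 in.
2XL: 58 / 2.5 = 23.200 → 23.20 in.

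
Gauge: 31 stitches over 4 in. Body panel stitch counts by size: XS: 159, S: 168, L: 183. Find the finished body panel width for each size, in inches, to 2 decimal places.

31/4 = 7.75 sts per in.
XS: 159 / 7.75 = 20.516 → 20.52 in.
S: 168 / 7.75 = 21.677 → 21.68 in.
L: 183 / 7.75 = 23.613 → 23.61 in.

XS 20.52 inches; S 21.68 inches; L 23.61 inches.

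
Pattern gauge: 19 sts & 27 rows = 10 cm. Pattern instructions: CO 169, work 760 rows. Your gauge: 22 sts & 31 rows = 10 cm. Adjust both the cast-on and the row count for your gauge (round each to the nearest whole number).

Stitches: 169 × 22/19 = 195.68 → 196.
Rows: 760 × 31/27 = 872.59 → 873.

Cast on 196 stitches; work 873 rows.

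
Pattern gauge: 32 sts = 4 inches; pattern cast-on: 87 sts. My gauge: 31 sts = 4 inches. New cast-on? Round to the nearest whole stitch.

CO 84 sts.

Scale factor = 31 / 32 = 0.969.
87 × 31 / 32 = 84.28 sts.
→ 84 sts.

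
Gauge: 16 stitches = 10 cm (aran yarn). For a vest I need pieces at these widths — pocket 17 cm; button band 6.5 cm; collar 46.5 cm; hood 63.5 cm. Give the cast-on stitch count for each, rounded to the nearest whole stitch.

pocket 27; button band 10; collar 74; hood 102.

Rate = 16/10 = 1.6 sts per cm.
pocket: 17 × 1.6 = 27.20 → 27.
button band: 6.5 × 1.6 = 10.40 → 10.
collar: 46.5 × 1.6 = 74.40 → 74.
hood: 63.5 × 1.6 = 101.60 → 102.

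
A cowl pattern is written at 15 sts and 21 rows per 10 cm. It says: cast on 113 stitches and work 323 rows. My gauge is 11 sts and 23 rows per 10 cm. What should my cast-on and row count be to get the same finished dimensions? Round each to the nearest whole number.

Stitches: 113 × 11/15 = 82.87 → 83.
Rows: 323 × 23/21 = 353.76 → 354.

Cast on 83 stitches; work 354 rows.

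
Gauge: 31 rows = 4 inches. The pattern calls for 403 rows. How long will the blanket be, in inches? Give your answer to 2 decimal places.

31 rows / 4 inch = 7.75 rows per inch.
403 / 7.75 = 52.000 inches.

52.00 inches.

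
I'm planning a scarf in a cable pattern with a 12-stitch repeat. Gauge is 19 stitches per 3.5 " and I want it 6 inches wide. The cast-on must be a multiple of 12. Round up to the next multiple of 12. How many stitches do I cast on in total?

19 / 3.5 = 5.429 sts per inch.
6 × 5.429 = 32.57 sts.
Next multiple of 12: 36.

Cast on 36 stitches.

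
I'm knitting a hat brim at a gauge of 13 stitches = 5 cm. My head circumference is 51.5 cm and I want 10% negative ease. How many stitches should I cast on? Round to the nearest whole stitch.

Finished = 51.5 × 0.90 = 46.35 cm.
13 / 5 = 2.6 sts per cm.
46.35 × 2.6 = 120.51 sts.
→ 121 sts.

CO 121 sts.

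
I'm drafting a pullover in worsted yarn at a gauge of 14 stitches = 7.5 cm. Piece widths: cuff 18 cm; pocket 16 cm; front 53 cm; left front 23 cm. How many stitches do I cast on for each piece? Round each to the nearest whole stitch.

cuff 34; pocket 30; front 99; left front 43.

Rate = 14/7.5 = 1.867 sts per cm.
cuff: 18 × 1.867 = 33.60 → 34.
pocket: 16 × 1.867 = 29.87 → 30.
front: 53 × 1.867 = 98.93 → 99.
left front: 23 × 1.867 = 42.93 → 43.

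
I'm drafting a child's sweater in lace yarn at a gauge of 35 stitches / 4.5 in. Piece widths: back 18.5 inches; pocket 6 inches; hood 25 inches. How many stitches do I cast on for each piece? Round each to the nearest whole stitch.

Rate = 35/4.5 = 7.778 sts per in.
back: 18.5 × 7.778 = 143.89 → 144.
pocket: 6 × 7.778 = 46.67 → 47.
hood: 25 × 7.778 = 194.44 → 194.

back 144; pocket 47; hood 194.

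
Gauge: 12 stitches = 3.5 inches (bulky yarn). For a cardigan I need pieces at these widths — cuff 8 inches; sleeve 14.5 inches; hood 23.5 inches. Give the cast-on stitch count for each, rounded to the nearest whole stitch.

cuff 27; sleeve 50; hood 81.

Rate = 12/3.5 = 3.429 sts per in.
cuff: 8 × 3.429 = 27.43 → 27.
sleeve: 14.5 × 3.429 = 49.71 → 50.
hood: 23.5 × 3.429 = 80.57 → 81.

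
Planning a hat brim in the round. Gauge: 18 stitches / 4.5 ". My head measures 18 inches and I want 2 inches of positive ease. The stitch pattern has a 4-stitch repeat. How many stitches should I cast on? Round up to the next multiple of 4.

CO 80 sts.

Finished = 18 + 2 = 20 inches.
18 / 4.5 = 4 sts/in.
20 × 4 = 80.00 sts.
Next multiple of 4: 80.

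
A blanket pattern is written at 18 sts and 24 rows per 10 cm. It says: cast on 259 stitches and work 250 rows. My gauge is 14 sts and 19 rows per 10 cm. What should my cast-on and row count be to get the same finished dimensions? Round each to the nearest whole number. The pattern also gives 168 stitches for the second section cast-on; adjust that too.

Cast on 201 stitches; work 198 rows; second section cast-on 131 stitches.

Stitches: 259 × 14/18 = 201.44 → 201.
Rows: 250 × 19/24 = 197.92 → 198.
second section cast-on: 168 × 14/18 = 130.67 → 131.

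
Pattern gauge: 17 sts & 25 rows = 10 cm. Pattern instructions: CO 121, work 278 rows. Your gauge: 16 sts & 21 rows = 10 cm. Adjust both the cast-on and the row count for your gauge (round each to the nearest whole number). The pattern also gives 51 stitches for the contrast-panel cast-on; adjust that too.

Stitches: 121 × 16/17 = 113.88 → 114.
Rows: 278 × 21/25 = 233.52 → 234.
contrast-panel cast-on: 51 × 16/17 = 48.00 → 48.

Cast on 114 stitches; work 234 rows; contrast-panel cast-on 48 stitches.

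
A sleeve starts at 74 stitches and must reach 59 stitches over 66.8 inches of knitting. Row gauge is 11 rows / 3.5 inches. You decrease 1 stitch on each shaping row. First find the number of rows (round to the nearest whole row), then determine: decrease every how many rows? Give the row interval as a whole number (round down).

Rows = 66.8 × 3.143 = 209.9 → 210 rows.
Stitches to remove: 15 → 15 shaping rows (at 1 st each).
210 / 15 = 14.00 → every 14 rows.

Decrease every 14th row.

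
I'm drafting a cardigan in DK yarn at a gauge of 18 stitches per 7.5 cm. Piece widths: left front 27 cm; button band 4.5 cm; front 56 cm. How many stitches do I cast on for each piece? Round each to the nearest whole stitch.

Rate = 18/7.5 = 2.4 sts per cm.
left front: 27 × 2.4 = 64.80 → 65.
button band: 4.5 × 2.4 = 10.80 → 11.
front: 56 × 2.4 = 134.40 → 134.

left front 65; button band 11; front 134.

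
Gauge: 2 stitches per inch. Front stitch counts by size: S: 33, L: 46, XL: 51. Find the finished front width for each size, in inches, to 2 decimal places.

2/1 = 2 sts per in.
S: 33 / 2 = 16.500 → 16.50 in.
L: 46 / 2 = 23.000 → 23.00 in.
XL: 51 / 2 = 25.500 → 25.50 in.

S 16.50 inches; L 23.00 inches; XL 25.50 inches.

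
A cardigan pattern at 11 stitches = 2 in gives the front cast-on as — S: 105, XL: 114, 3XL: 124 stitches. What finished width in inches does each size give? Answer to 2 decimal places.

11/2 = 5.5 sts per in.
S: 105 / 5.5 = 19.091 → 19.09 in.
XL: 114 / 5.5 = 20.727 → 20.73 in.
3XL: 124 / 5.5 = 22.545 → 22.55 in.

S 19.09 inches; XL 20.73 inches; 3XL 22.55 inches.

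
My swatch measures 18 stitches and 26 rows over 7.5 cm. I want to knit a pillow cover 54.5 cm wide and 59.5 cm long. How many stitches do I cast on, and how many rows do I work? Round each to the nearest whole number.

Stitch gauge = 18/7.5 = 2.4 sts/cm; 54.5 × 2.4 = 130.80 → 131 sts.
Row gauge = 26/7.5 = 3.467 rows/cm; 59.5 × 3.467 = 206.27 → 206 rows.

Cast on 131 stitches and work 206 rows.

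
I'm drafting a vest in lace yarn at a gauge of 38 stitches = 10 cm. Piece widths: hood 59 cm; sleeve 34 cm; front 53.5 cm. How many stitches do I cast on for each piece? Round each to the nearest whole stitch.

Rate = 38/10 = 3.8 sts per cm.
hood: 59 × 3.8 = 224.20 → 224.
sleeve: 34 × 3.8 = 129.20 → 129.
front: 53.5 × 3.8 = 203.30 → 203.

hood 224; sleeve 129; front 203.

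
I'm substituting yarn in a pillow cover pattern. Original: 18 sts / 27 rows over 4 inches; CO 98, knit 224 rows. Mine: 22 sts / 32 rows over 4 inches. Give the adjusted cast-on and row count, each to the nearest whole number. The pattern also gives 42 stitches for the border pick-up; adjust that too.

Cast on 120 stitches; work 265 rows; border pick-up 51 stitches.

Stitches: 98 × 22/18 = 119.78 → 120.
Rows: 224 × 32/27 = 265.48 → 265.
border pick-up: 42 × 22/18 = 51.33 → 51.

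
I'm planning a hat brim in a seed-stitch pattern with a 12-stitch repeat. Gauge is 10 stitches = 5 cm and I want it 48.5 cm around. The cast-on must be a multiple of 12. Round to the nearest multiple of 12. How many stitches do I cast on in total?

CO 96 sts.

10 / 5 = 2 sts per cm.
48.5 × 2 = 97.00 sts.
Nearest multiple of 12: 96.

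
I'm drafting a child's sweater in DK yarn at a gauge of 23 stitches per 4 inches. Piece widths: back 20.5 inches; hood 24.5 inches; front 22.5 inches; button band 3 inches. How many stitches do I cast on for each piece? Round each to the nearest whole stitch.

Rate = 23/4 = 5.75 sts per in.
back: 20.5 × 5.75 = 117.88 → 118.
hood: 24.5 × 5.75 = 140.88 → 141.
front: 22.5 × 5.75 = 129.38 → 129.
button band: 3 × 5.75 = 17.25 → 17.

back 118; hood 141; front 129; button band 17.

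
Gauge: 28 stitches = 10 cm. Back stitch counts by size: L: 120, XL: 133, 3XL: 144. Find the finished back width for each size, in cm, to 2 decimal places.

L 42.86 cm; XL 47.50 cm; 3XL 51.43 cm.

28/10 = 2.8 sts per cm.
L: 120 / 2.8 = 42.857 → 42.86 cm.
XL: 133 / 2.8 = 47.500 → 47.50 cm.
3XL: 144 / 2.8 = 51.429 → 51.43 cm.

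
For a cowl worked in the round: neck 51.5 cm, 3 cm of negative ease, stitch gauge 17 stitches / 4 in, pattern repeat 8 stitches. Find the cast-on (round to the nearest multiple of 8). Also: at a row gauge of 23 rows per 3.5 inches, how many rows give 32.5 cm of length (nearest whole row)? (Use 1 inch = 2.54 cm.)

Cast on 80 stitches; work 84 rows.

Finished = 51.5 − 3 = 48.5 cm.
48.5 cm × 1/2.54 = 19.09 inches.
17/4 = 4.25 sts per in; 19.09 × 4.25 = 81.15 sts.
Nearest multiple of 8 → 80.
32.5 cm = 12.80 inches; × 6.571 = 84.08 → 84 rows.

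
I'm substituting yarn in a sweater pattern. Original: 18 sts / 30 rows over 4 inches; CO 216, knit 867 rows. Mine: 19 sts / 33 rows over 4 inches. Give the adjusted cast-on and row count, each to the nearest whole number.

Stitches: 216 × 19/18 = 228.00 → 228.
Rows: 867 × 33/30 = 953.70 → 954.

Cast on 228 stitches; work 954 rows.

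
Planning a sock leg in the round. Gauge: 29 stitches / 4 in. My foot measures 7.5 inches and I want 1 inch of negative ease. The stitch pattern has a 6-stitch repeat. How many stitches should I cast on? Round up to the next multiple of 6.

CO 48 sts.

Finished = 7.5 − 1 = 6.5 inches.
29 / 4 = 7.25 sts/in.
6.5 × 7.25 = 47.12 sts.
Next multiple of 6: 48.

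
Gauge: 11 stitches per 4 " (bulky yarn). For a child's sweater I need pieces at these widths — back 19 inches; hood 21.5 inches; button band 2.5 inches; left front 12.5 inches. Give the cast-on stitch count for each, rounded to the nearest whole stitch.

Rate = 11/4 = 2.75 sts per in.
back: 19 × 2.75 = 52.25 → 52.
hood: 21.5 × 2.75 = 59.12 → 59.
button band: 2.5 × 2.75 = 6.88 → 7.
left front: 12.5 × 2.75 = 34.38 → 34.

back 52; hood 59; button band 7; left front 34.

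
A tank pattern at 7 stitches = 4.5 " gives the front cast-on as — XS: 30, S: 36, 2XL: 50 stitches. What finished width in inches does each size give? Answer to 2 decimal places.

7/4.5 = 1.556 sts per in.
XS: 30 / 1.556 = 19.286 → 19.29 in.
S: 36 / 1.556 = 23.143 → 23.14 in.
2XL: 50 / 1.556 = 32.143 → 32.14 in.

XS 19.29 inches; S 23.14 inches; 2XL 32.14 inches.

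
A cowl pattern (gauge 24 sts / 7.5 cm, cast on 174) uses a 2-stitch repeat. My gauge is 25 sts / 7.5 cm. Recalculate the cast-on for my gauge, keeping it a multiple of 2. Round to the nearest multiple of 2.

CO 182 sts.

174 × 25 / 24 = 181.25.
Nearest multiple of 2: 182.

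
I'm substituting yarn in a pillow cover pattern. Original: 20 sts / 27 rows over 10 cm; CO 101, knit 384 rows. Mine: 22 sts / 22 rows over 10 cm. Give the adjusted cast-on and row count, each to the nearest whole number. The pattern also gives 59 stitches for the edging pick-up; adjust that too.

Cast on 111 stitches; work 313 rows; edging pick-up 65 stitches.

Stitches: 101 × 22/20 = 111.10 → 111.
Rows: 384 × 22/27 = 312.89 → 313.
edging pick-up: 59 × 22/20 = 64.90 → 65.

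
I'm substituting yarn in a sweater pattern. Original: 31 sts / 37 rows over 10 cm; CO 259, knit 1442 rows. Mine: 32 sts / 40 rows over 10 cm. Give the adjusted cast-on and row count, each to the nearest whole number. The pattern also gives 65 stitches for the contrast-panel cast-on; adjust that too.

Cast on 267 stitches; work 1559 rows; contrast-panel cast-on 67 stitches.

Stitches: 259 × 32/31 = 267.35 → 267.
Rows: 1442 × 40/37 = 1558.92 → 1559.
contrast-panel cast-on: 65 × 32/31 = 67.10 → 67.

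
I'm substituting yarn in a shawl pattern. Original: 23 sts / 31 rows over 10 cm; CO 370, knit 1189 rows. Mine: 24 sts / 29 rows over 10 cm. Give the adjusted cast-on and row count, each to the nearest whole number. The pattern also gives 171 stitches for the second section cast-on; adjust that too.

Cast on 386 stitches; work 1112 rows; second section cast-on 178 stitches.

Stitches: 370 × 24/23 = 386.09 → 386.
Rows: 1189 × 29/31 = 1112.29 → 1112.
second section cast-on: 171 × 24/23 = 178.43 → 178.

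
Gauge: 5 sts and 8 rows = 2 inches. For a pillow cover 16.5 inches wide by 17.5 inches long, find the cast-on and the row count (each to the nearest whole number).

Stitch gauge = 5/2 = 2.5 sts/in; 16.5 × 2.5 = 41.25 → 41 sts.
Row gauge = 8/2 = 4 rows/in; 17.5 × 4 = 70.00 → 70 rows.

Cast on 41 stitches and work 70 rows.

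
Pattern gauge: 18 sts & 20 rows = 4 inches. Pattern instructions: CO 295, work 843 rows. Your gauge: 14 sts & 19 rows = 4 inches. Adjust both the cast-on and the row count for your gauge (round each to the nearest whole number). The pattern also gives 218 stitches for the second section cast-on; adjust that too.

Stitches: 295 × 14/18 = 229.44 → 229.
Rows: 843 × 19/20 = 800.85 → 801.
second section cast-on: 218 × 14/18 = 169.56 → 170.

Cast on 229 stitches; work 801 rows; second section cast-on 170 stitches.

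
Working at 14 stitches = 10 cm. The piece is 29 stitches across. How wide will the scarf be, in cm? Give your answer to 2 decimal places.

20.71 cm.

14 stitches / 10 cm = 1.4 stitches per cm.
29 / 1.4 = 20.714 cm.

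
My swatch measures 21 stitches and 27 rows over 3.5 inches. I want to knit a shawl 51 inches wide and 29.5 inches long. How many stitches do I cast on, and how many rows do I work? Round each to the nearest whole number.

Stitch gauge = 21/3.5 = 6 sts/in; 51 × 6 = 306.00 → 306 sts.
Row gauge = 27/3.5 = 7.714 rows/in; 29.5 × 7.714 = 227.57 → 228 rows.

Cast on 306 stitches and work 228 rows.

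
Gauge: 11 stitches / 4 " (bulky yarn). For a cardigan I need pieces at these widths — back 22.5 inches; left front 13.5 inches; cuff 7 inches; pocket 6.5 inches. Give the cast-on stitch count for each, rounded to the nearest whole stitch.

back 62; left front 37; cuff 19; pocket 18.

Rate = 11/4 = 2.75 sts per in.
back: 22.5 × 2.75 = 61.88 → 62.
left front: 13.5 × 2.75 = 37.12 → 37.
cuff: 7 × 2.75 = 19.25 → 19.
pocket: 6.5 × 2.75 = 17.88 → 18.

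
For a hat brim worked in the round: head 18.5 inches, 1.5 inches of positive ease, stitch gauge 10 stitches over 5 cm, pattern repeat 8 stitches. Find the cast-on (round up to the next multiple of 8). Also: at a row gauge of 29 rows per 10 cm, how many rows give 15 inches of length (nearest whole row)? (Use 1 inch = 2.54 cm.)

Cast on 104 stitches; work 110 rows.

Finished = 18.5 + 1.5 = 20 inches.
20 inches × 2.54 = 50.80 cm.
10/5 = 2 sts per cm; 50.80 × 2 = 101.60 sts.
Next multiple of 8 → 104.
15 inches = 38.10 cm; × 2.9 = 110.49 → 110 rows.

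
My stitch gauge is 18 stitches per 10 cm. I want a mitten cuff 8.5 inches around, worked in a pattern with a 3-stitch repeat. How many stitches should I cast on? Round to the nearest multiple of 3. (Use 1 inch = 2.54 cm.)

39 stitches.

8.5 in = 8.5 × 2.54 = 21.59 cm.
18 / 10 = 1.8 sts/cm.
21.59 × 1.8 = 38.86 sts.
→ 39.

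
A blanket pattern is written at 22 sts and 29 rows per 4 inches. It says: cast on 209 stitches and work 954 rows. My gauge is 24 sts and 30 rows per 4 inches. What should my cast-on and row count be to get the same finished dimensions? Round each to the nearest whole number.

Cast on 228 stitches; work 987 rows.

Stitches: 209 × 24/22 = 228.00 → 228.
Rows: 954 × 30/29 = 986.90 → 987.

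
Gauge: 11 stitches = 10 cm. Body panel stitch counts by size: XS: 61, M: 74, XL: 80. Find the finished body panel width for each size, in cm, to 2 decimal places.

11/10 = 1.1 sts per cm.
XS: 61 / 1.1 = 55.455 → 55.45 cm.
M: 74 / 1.1 = 67.273 → 67.27 cm.
XL: 80 / 1.1 = 72.727 → 72.73 cm.

XS 55.45 cm; M 67.27 cm; XL 72.73 cm.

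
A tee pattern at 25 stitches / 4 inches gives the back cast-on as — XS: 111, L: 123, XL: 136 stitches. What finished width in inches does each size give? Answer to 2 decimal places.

XS 17.76 inches; L 19.68 inches; XL 21.76 inches.

25/4 = 6.25 sts per in.
XS: 111 / 6.25 = 17.760 → 17.76 in.
L: 123 / 6.25 = 19.680 → 19.68 in.
XL: 136 / 6.25 = 21.760 → 21.76 in.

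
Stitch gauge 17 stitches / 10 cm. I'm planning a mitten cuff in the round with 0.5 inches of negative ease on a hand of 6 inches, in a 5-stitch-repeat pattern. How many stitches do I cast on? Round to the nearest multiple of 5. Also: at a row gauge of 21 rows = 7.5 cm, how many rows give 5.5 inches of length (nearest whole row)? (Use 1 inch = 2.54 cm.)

Finished = 6 − 0.5 = 5.5 inches.
5.5 inches × 2.54 = 13.97 cm.
17/10 = 1.7 sts per cm; 13.97 × 1.7 = 23.75 sts.
Nearest multiple of 5 → 25.
5.5 inches = 13.97 cm; × 2.8 = 39.12 → 39 rows.

Cast on 25 stitches; work 39 rows.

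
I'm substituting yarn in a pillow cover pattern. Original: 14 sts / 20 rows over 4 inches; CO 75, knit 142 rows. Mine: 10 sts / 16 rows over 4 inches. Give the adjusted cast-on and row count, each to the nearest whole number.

Stitches: 75 × 10/14 = 53.57 → 54.
Rows: 142 × 16/20 = 113.60 → 114.

Cast on 54 stitches; work 114 rows.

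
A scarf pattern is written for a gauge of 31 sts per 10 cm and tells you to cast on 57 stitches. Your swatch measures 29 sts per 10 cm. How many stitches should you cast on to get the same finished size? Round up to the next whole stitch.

Scale factor = 29 / 31 = 0.935.
57 × 29 / 31 = 53.32 sts.
→ 54 sts.

CO 54 sts.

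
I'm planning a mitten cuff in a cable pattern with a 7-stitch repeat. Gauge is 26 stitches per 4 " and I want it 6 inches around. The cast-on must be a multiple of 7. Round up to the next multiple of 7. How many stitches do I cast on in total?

CO 42 sts.

26 / 4 = 6.5 sts per inch.
6 × 6.5 = 39.00 sts.
Next multiple of 7: 42.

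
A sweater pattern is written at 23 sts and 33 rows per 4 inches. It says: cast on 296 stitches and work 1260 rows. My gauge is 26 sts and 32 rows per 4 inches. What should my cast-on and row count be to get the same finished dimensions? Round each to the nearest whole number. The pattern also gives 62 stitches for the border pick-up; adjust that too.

Cast on 335 stitches; work 1222 rows; border pick-up 70 stitches.

Stitches: 296 × 26/23 = 334.61 → 335.
Rows: 1260 × 32/33 = 1221.82 → 1222.
border pick-up: 62 × 26/23 = 70.09 → 70.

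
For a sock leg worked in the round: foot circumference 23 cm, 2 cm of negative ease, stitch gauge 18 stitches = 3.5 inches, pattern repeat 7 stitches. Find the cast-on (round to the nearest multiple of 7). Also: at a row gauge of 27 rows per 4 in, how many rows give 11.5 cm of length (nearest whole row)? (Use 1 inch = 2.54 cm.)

Cast on 42 stitches; work 31 rows.

Finished = 23 − 2 = 21 cm.
21 cm × 1/2.54 = 8.27 inches.
18/3.5 = 5.143 sts per in; 8.27 × 5.143 = 42.52 sts.
Nearest multiple of 7 → 42.
11.5 cm = 4.53 inches; × 6.75 = 30.56 → 31 rows.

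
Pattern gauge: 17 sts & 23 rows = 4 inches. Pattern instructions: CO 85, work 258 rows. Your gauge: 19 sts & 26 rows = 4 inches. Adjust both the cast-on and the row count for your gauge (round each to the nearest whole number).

Stitches: 85 × 19/17 = 95.00 → 95.
Rows: 258 × 26/23 = 291.65 → 292.

Cast on 95 stitches; work 292 rows.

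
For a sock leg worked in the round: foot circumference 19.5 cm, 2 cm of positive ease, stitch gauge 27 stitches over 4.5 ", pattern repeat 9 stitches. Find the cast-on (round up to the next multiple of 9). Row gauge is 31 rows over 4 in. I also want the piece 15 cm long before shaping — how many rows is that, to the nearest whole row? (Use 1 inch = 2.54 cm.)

Finished = 19.5 + 2 = 21.5 cm.
21.5 cm × 1/2.54 = 8.46 inches.
27/4.5 = 6 sts per in; 8.46 × 6 = 50.79 sts.
Next multiple of 9 → 54.
15 cm = 5.91 inches; × 7.75 = 45.77 → 46 rows.

Cast on 54 stitches; work 46 rows.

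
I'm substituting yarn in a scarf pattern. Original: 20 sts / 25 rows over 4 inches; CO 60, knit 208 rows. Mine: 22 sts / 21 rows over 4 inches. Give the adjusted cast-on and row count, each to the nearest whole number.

Cast on 66 stitches; work 175 rows.

Stitches: 60 × 22/20 = 66.00 → 66.
Rows: 208 × 21/25 = 174.72 → 175.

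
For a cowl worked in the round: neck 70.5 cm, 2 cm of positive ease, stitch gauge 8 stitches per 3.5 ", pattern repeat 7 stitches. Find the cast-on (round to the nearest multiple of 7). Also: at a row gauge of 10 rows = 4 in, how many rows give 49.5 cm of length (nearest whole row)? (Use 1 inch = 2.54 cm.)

Finished = 70.5 + 2 = 72.5 cm.
72.5 cm × 1/2.54 = 28.54 inches.
8/3.5 = 2.286 sts per in; 28.54 × 2.286 = 65.24 sts.
Nearest multiple of 7 → 63.
49.5 cm = 19.49 inches; × 2.5 = 48.72 → 49 rows.

Cast on 63 stitches; work 49 rows.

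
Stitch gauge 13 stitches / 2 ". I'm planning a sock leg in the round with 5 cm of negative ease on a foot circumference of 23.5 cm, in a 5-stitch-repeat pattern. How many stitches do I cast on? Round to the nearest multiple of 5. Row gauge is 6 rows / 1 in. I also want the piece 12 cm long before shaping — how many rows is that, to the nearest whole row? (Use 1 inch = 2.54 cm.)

Finished = 23.5 − 5 = 18.5 cm.
18.5 cm × 1/2.54 = 7.28 inches.
13/2 = 6.5 sts per in; 7.28 × 6.5 = 47.34 sts.
Nearest multiple of 5 → 45.
12 cm = 4.72 inches; × 6 = 28.35 → 28 rows.

Cast on 45 stitches; work 28 rows.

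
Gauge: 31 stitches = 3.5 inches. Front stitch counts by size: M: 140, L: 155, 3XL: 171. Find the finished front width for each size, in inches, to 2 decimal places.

M 15.81 inches; L 17.50 inches; 3XL 19.31 inches.

31/3.5 = 8.857 sts per in.
M: 140 / 8.857 = 15.806 → 15.81 in.
L: 155 / 8.857 = 17.500 → 17.50 in.
3XL: 171 / 8.857 = 19.306 → 19.31 in.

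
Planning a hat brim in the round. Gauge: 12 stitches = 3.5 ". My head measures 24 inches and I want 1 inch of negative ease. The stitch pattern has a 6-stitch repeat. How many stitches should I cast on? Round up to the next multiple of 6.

CO 84 sts.

Finished = 24 − 1 = 23 inches.
12 / 3.5 = 3.429 sts/in.
23 × 3.429 = 78.86 sts.
Next multiple of 6: 84.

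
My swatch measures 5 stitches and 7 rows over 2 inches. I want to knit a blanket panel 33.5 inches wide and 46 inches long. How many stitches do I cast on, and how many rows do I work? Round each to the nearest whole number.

Cast on 84 stitches and work 161 rows.

Stitch gauge = 5/2 = 2.5 sts/in; 33.5 × 2.5 = 83.75 → 84 sts.
Row gauge = 7/2 = 3.5 rows/in; 46 × 3.5 = 161.00 → 161 rows.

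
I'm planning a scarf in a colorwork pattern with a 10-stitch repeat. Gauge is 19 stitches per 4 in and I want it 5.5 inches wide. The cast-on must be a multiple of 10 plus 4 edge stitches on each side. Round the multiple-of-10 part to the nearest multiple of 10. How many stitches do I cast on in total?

28 stitches.

19 / 4 = 4.75 sts per inch.
5.5 × 4.75 = 26.12 sts.
Less 8 edge sts → 18.12 for the repeat.
Nearest multiple of 10: 20.
Add back 8 edge sts → 28.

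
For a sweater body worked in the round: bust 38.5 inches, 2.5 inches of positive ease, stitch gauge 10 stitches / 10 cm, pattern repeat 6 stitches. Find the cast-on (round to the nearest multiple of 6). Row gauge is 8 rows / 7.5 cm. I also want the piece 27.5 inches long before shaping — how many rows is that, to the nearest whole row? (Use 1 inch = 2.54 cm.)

Finished = 38.5 + 2.5 = 41 inches.
41 inches × 2.54 = 104.14 cm.
10/10 = 1 sts per cm; 104.14 × 1 = 104.14 sts.
Nearest multiple of 6 → 102.
27.5 inches = 69.85 cm; × 1.067 = 74.51 → 75 rows.

Cast on 102 stitches; work 75 rows.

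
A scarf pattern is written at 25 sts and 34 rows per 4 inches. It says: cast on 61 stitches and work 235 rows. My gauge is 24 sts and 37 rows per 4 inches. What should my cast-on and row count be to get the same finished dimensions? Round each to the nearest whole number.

Stitches: 61 × 24/25 = 58.56 → 59.
Rows: 235 × 37/34 = 255.74 → 256.

Cast on 59 stitches; work 256 rows.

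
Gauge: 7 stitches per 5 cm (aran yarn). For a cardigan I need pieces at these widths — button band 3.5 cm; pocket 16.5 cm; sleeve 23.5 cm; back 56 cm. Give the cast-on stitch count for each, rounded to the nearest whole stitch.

Rate = 7/5 = 1.4 sts per cm.
button band: 3.5 × 1.4 = 4.90 → 5.
pocket: 16.5 × 1.4 = 23.10 → 23.
sleeve: 23.5 × 1.4 = 32.90 → 33.
back: 56 × 1.4 = 78.40 → 78.

button band 5; pocket 23; sleeve 33; back 78.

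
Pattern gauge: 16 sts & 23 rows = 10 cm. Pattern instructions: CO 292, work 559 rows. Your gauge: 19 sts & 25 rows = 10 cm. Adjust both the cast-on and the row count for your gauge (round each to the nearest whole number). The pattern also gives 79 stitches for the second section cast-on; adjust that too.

Stitches: 292 × 19/16 = 346.75 → 347.
Rows: 559 × 25/23 = 607.61 → 608.
second section cast-on: 79 × 19/16 = 93.81 → 94.

Cast on 347 stitches; work 608 rows; second section cast-on 94 stitches.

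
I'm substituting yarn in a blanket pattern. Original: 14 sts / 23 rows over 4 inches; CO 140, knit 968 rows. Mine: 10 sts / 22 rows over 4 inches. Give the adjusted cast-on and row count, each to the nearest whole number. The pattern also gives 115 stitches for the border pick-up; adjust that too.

Cast on 100 stitches; work 926 rows; border pick-up 82 stitches.

Stitches: 140 × 10/14 = 100.00 → 100.
Rows: 968 × 22/23 = 925.91 → 926.
border pick-up: 115 × 10/14 = 82.14 → 82.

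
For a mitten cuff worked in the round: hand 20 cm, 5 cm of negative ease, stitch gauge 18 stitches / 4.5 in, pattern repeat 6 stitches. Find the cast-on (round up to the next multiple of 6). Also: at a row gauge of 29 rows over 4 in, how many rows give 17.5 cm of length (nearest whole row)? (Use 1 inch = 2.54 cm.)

Cast on 24 stitches; work 50 rows.

Finished = 20 − 5 = 15 cm.
15 cm × 1/2.54 = 5.91 inches.
18/4.5 = 4 sts per in; 5.91 × 4 = 23.62 sts.
Next multiple of 6 → 24.
17.5 cm = 6.89 inches; × 7.25 = 49.95 → 50 rows.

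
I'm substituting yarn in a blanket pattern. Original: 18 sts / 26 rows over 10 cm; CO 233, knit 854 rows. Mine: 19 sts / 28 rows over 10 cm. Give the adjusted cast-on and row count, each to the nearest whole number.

Cast on 246 stitches; work 920 rows.

Stitches: 233 × 19/18 = 245.94 → 246.
Rows: 854 × 28/26 = 919.69 → 920.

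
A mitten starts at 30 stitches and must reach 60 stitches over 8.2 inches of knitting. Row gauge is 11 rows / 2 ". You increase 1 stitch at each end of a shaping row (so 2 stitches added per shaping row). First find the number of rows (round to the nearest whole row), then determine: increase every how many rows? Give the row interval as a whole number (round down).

Rows = 8.2 × 5.5 = 45.1 → 45 rows.
Stitches to add: 30 → 15 shaping rows (at 2 st each).
45 / 15 = 3.00 → every 3 rows.

Increase every 3rd row.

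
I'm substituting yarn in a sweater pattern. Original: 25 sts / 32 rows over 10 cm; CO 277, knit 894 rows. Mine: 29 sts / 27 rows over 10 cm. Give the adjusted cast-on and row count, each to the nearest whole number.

Cast on 321 stitches; work 754 rows.

Stitches: 277 × 29/25 = 321.32 → 321.
Rows: 894 × 27/32 = 754.31 → 754.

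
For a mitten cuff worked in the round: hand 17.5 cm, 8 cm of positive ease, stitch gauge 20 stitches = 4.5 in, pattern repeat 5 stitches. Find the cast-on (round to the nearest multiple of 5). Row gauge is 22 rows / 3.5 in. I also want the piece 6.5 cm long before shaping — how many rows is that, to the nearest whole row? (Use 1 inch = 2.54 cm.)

Cast on 45 stitches; work 16 rows.

Finished = 17.5 + 8 = 25.5 cm.
25.5 cm × 1/2.54 = 10.04 inches.
20/4.5 = 4.444 sts per in; 10.04 × 4.444 = 44.62 sts.
Nearest multiple of 5 → 45.
6.5 cm = 2.56 inches; × 6.286 = 16.09 → 16 rows.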